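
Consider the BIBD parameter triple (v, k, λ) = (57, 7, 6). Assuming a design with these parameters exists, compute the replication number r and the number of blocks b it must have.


Any 2-(v, k, λ) BIBD satisfies two necessary conditions:
  (i)  Each point sits in r blocks, and counting incidences through any fixed point gives r(k − 1) = λ(v − 1), so r = λ(v − 1)/(k − 1).
  (ii) Total incidences bk = vr, so b = vr/k.
Step 1: r = λ(v − 1)/(k − 1) = 6·(57 − 1)/(7 − 1) = 6·56/6 = 336/6 = 56.
Step 2: b = vr/k = 57·56/7 = 3192/7 = 456.
Check integrality: r = 56 ∈ Z ✓, b = 456 ∈ Z ✓.
(These identities are necessary conditions: they determine r and b for any design with these parameters, but do not by themselves prove that one exists.)

r = 56, b = 456.


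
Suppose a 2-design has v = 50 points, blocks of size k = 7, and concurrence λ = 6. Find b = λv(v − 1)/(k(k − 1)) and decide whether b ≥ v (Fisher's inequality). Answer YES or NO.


b = λv(v − 1)/(k(k − 1)) = 6·50·49/(7·6) = 14700/42 = 350.
Compare with v = 50: b ≥ v, so Fisher's inequality holds.

YES


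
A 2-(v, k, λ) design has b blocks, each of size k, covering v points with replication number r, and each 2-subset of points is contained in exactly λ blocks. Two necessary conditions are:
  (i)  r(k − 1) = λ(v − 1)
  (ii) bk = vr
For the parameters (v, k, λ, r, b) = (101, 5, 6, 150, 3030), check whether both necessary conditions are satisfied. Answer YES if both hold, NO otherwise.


Condition (i): r(k − 1) = 150·4 = 600; λ(v − 1) = 6·100 = 600. Match? YES.
Condition (ii): bk = 3030·5 = 15150; vr = 101·150 = 15150. Match? YES.
Both conditions hold? YES.

YES


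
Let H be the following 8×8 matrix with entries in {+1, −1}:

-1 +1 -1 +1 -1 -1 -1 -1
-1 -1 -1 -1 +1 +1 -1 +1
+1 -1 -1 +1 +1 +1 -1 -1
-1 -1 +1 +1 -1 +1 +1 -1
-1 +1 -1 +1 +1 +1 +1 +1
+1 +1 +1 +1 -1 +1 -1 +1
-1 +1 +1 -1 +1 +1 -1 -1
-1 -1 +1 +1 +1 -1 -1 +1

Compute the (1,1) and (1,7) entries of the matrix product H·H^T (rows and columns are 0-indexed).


Row 1 of H: [-1, -1, -1, -1, 1, 1, -1, 1].
Row 7 of H: [-1, -1, 1, 1, 1, -1, -1, 1].
(H·H^T)[1][1] = Σ_j H[1][j]·H[1][j] = (-1)² + (-1)² + (-1)² + (-1)² + (1)² + (1)² + (-1)² + (1)² = 1 + 1 + 1 + 1 + 1 + 1 + 1 + 1 = 8.
(H·H^T)[1][7] = Σ_j H[1][j]·H[7][j] = (-1)·(-1) + (-1)·(-1) + (-1)·(1) + (-1)·(1) + (1)·(1) + (1)·(-1) + (-1)·(-1) + (1)·(1) = 1 + 1 + -1 + -1 + 1 + -1 + 1 + 1 = 2.
Rows 1 and 7 are not orthogonal (dot product = 2 ≠ 0), so H is not a Hadamard matrix.

(1,1) entry = 8; (1,7) entry = 2.


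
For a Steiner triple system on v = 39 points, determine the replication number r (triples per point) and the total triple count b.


An STS(v) is a 2-(v, 3, 1) BIBD: block size k = 3, λ = 1.
Replication: r(k − 1) = λ(v − 1) ⇒ r·2 = 39 − 1 = 38 ⇒ r = 19.
Block count: bk = vr ⇒ b·3 = 39·19 = 741 ⇒ b = 247.
(Check via b = v(v − 1)/6 = 39·38/6 = 1482/6 = 247.)

r = 19, b = 247.


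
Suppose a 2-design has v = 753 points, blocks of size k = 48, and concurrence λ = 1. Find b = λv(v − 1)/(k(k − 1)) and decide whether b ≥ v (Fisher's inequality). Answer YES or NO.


r = λ(v − 1)/(k − 1) = 1·752/47 = 16.
b = vr/k = 753·16/48 = 251.
Fisher's inequality: b ≥ v ⇔ 251 ≥ 753? NO.

NO


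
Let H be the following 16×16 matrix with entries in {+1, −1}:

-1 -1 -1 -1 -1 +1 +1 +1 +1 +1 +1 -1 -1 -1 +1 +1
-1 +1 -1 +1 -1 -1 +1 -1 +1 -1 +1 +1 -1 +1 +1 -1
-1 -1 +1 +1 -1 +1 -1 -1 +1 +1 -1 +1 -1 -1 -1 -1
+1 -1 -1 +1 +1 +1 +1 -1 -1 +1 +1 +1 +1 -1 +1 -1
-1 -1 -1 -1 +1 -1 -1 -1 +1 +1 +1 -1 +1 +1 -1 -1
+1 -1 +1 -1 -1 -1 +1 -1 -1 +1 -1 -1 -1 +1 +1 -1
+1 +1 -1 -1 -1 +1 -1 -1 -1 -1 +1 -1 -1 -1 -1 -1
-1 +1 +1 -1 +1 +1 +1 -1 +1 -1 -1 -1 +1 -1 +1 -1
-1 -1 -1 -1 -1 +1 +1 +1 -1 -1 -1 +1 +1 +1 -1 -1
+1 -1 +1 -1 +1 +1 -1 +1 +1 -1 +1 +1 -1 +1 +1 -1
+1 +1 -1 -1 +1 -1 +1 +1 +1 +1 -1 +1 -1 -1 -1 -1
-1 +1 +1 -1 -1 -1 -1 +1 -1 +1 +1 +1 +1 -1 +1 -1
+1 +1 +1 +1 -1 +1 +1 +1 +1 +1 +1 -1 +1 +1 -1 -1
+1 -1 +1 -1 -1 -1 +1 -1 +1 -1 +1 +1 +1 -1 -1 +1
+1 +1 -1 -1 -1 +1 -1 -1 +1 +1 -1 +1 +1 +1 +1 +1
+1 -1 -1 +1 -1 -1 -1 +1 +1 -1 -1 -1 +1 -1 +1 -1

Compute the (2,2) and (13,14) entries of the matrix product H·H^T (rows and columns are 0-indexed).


Row 2 of H: [-1, -1, 1, 1, -1, 1, -1, -1, 1, 1, -1, 1, -1, -1, -1, -1].
Row 13 of H: [1, -1, 1, -1, -1, -1, 1, -1, 1, -1, 1, 1, 1, -1, -1, 1].
Row 14 of H: [1, 1, -1, -1, -1, 1, -1, -1, 1, 1, -1, 1, 1, 1, 1, 1].
(H·H^T)[2][2] = Σ_j H[2][j]·H[2][j] = (-1)² + (-1)² + (1)² + (1)² + (-1)² + (1)² + (-1)² + (-1)² + (1)² + (1)² + (-1)² + (1)² + (-1)² + (-1)² + (-1)² + (-1)² = 1 + 1 + 1 + 1 + 1 + 1 + 1 + 1 + 1 + 1 + 1 + 1 + 1 + 1 + 1 + 1 = 16.
(H·H^T)[13][14] = Σ_j H[13][j]·H[14][j] = (1)·(1) + (-1)·(1) + (1)·(-1) + (-1)·(-1) + (-1)·(-1) + (-1)·(1) + (1)·(-1) + (-1)·(-1) + (1)·(1) + (-1)·(1) + (1)·(-1) + (1)·(1) + (1)·(1) + (-1)·(1) + (-1)·(1) + (1)·(1) = 1 + -1 + -1 + 1 + 1 + -1 + -1 + 1 + 1 + -1 + -1 + 1 + 1 + -1 + -1 + 1 = 0.
So rows 13 and 14 are orthogonal; the diagonal entry equals n = 16.

(2,2) entry = 16; (13,14) entry = 0.


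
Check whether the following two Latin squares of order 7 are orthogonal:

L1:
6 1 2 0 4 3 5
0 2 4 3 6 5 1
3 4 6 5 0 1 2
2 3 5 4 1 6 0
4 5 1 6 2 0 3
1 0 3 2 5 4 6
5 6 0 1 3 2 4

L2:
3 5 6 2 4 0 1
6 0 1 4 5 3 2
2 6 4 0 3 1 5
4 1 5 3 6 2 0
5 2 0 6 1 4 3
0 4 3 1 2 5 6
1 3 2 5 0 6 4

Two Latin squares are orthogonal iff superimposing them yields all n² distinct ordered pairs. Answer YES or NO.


Form the n² = 49 superimposed pairs (L1[i][j], L2[i][j]), row by row (rows and columns indexed from 0):
row 0: (6,3) (1,5) (2,6) (0,2) (4,4) (3,0) (5,1)
row 1: (0,6) (2,0) (4,1) (3,4) (6,5) (5,3) (1,2)
row 2: (3,2) (4,6) (6,4) (5,0) (0,3) (1,1) (2,5)
row 3: (2,4) (3,1) (5,5) (4,3) (1,6) (6,2) (0,0)
row 4: (4,5) (5,2) (1,0) (6,6) (2,1) (0,4) (3,3)
row 5: (1,0) (0,4) (3,3) (2,1) (5,2) (4,5) (6,6)
row 6: (5,1) (6,3) (0,2) (1,5) (3,0) (2,6) (4,4)
Orthogonality requires all 49 pairs distinct.
But the pair (1,0) repeats: cell (4,2) has L1 = 1, L2 = 0, and cell (5,0) has L1 = 1, L2 = 0.
A repeated pair means some other pair never occurs (only 35 distinct pairs out of 49), so the squares are not orthogonal.
Conclusion: NO.

NO


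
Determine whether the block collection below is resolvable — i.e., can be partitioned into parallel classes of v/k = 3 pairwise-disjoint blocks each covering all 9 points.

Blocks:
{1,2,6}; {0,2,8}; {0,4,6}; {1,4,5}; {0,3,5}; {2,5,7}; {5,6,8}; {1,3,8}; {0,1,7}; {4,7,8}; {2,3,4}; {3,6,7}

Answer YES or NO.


v = 9, block size k = 3, number of blocks = 12.
For resolvability, blocks must partition into parallel classes of size v/k = 3.
Total blocks must therefore be a multiple of 3: 12 = 3·4 + 0 ⇒ divisible ✓.
Greedy packing gives 4 candidate class(es). Each should be a full parallel class (size 3, covers all 9 points).
  Class 1 (3 blocks): {1,2,6}; {0,3,5}; {4,7,8}. Points covered: [0, 1, 2, 3, 4, 5, 6, 7, 8].
  Class 2 (3 blocks): {0,2,8}; {1,4,5}; {3,6,7}. Points covered: [0, 1, 2, 3, 4, 5, 6, 7, 8].
  Class 3 (3 blocks): {0,4,6}; {2,5,7}; {1,3,8}. Points covered: [0, 1, 2, 3, 4, 5, 6, 7, 8].
  Class 4 (3 blocks): {5,6,8}; {0,1,7}; {2,3,4}. Points covered: [0, 1, 2, 3, 4, 5, 6, 7, 8].
All classes full (size 3)? YES. All classes cover every point? YES.
Resolvable? YES.

YES


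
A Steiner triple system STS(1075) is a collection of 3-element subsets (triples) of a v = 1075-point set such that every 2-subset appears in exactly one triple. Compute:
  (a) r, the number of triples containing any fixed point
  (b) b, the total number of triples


An STS(v) is a 2-(v, 3, 1) BIBD: block size k = 3, λ = 1.
Replication: r(k − 1) = λ(v − 1) ⇒ r·2 = 1075 − 1 = 1074 ⇒ r = 537.
Block count: bk = vr ⇒ b·3 = 1075·537 = 577275 ⇒ b = 192425.
(Check via b = v(v − 1)/6 = 1075·1074/6 = 1154550/6 = 192425.)

r = 537, b = 192425.


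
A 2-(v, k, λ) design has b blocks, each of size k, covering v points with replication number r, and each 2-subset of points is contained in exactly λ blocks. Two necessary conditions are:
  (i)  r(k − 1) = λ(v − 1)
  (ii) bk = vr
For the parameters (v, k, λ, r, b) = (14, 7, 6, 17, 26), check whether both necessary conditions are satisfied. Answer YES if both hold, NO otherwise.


Condition (i): r(k − 1) = 17·6 = 102; λ(v − 1) = 6·13 = 78. Match? NO.
Condition (ii): bk = 26·7 = 182; vr = 14·17 = 238. Match? NO.
Both conditions hold? NO.

NO


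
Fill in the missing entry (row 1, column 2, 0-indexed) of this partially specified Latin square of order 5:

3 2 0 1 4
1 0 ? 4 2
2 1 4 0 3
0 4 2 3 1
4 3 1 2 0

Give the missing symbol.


Row 1 contains symbols [0, 1, 2, 4] — missing [3].
Column 2 contains symbols [0, 1, 2, 4] — missing [3].
The missing symbol must appear in both missing sets; intersection = [3].
Therefore the hidden value is 3.

Missing value = 3.


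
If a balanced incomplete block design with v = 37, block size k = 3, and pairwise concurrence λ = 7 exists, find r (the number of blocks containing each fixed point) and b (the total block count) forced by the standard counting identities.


Any 2-(v, k, λ) BIBD satisfies two necessary conditions:
  (i)  Each point sits in r blocks, and counting incidences through any fixed point gives r(k − 1) = λ(v − 1), so r = λ(v − 1)/(k − 1).
  (ii) Total incidences bk = vr, so b = vr/k.
Step 1: r = λ(v − 1)/(k − 1) = 7·(37 − 1)/(3 − 1) = 7·36/2 = 252/2 = 126.
Step 2: b = vr/k = 37·126/3 = 4662/3 = 1554.
Check integrality: r = 126 ∈ Z ✓, b = 1554 ∈ Z ✓.
(These identities are necessary conditions: they determine r and b for any design with these parameters, but do not by themselves prove that one exists.)

r = 126, b = 1554.


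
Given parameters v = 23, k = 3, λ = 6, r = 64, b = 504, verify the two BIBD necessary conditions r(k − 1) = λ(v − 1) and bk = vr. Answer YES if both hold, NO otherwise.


Condition (i): r(k − 1) = 64·2 = 128; λ(v − 1) = 6·22 = 132. Match? NO.
Condition (ii): bk = 504·3 = 1512; vr = 23·64 = 1472. Match? NO.
Both conditions hold? NO.

NO


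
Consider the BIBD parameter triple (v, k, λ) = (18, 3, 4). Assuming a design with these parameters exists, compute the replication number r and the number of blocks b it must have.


Any 2-(v, k, λ) BIBD satisfies two necessary conditions:
  (i)  Each point sits in r blocks, and counting incidences through any fixed point gives r(k − 1) = λ(v − 1), so r = λ(v − 1)/(k − 1).
  (ii) Total incidences bk = vr, so b = vr/k.
Step 1: r = λ(v − 1)/(k − 1) = 4·(18 − 1)/(3 − 1) = 4·17/2 = 68/2 = 34.
Step 2: b = vr/k = 18·34/3 = 612/3 = 204.
Check integrality: r = 34 ∈ Z ✓, b = 204 ∈ Z ✓.
(These identities are necessary conditions: they determine r and b for any design with these parameters, but do not by themselves prove that one exists.)

r = 34, b = 204.


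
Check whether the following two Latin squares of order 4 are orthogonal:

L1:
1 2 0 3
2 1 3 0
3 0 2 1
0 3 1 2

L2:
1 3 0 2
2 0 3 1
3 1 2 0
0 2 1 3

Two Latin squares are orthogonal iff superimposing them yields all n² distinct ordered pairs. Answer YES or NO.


Form the n² = 16 superimposed pairs (L1[i][j], L2[i][j]), row by row (rows and columns indexed from 0):
row 0: (1,1) (2,3) (0,0) (3,2)
row 1: (2,2) (1,0) (3,3) (0,1)
row 2: (3,3) (0,1) (2,2) (1,0)
row 3: (0,0) (3,2) (1,1) (2,3)
Orthogonality requires all 16 pairs distinct.
But the pair (3,3) repeats: cell (1,2) has L1 = 3, L2 = 3, and cell (2,0) has L1 = 3, L2 = 3.
A repeated pair means some other pair never occurs (only 8 distinct pairs out of 16), so the squares are not orthogonal.
Conclusion: NO.

NO


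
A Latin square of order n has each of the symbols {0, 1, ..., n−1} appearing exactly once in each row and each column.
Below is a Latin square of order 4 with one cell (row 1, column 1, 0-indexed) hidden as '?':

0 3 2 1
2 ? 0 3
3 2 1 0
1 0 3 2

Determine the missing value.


Row 1 contains symbols [0, 2, 3] — missing [1].
Column 1 contains symbols [0, 2, 3] — missing [1].
The missing symbol must appear in both missing sets; intersection = [1].
Therefore the hidden value is 1.

Missing value = 1.


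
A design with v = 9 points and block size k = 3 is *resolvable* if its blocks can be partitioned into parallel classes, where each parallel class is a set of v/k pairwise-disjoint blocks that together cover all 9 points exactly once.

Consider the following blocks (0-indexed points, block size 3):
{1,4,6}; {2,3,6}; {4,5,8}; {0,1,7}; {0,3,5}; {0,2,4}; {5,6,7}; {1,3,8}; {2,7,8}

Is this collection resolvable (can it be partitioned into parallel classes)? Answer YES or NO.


v = 9, block size k = 3, number of blocks = 9.
For resolvability, blocks must partition into parallel classes of size v/k = 3.
Total blocks must therefore be a multiple of 3: 9 = 3·3 + 0 ⇒ divisible ✓.
Greedy packing gives 3 candidate class(es). Each should be a full parallel class (size 3, covers all 9 points).
  Class 1 (3 blocks): {1,4,6}; {0,3,5}; {2,7,8}. Points covered: [0, 1, 2, 3, 4, 5, 6, 7, 8].
  Class 2 (3 blocks): {2,3,6}; {4,5,8}; {0,1,7}. Points covered: [0, 1, 2, 3, 4, 5, 6, 7, 8].
  Class 3 (3 blocks): {0,2,4}; {5,6,7}; {1,3,8}. Points covered: [0, 1, 2, 3, 4, 5, 6, 7, 8].
All classes full (size 3)? YES. All classes cover every point? YES.
Resolvable? YES.

YES


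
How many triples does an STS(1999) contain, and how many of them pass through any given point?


An STS(v) is a 2-(v, 3, 1) BIBD: block size k = 3, λ = 1.
Replication: r(k − 1) = λ(v − 1) ⇒ r·2 = 1999 − 1 = 1998 ⇒ r = 999.
Block count: bk = vr ⇒ b·3 = 1999·999 = 1997001 ⇒ b = 665667.
(Check via b = v(v − 1)/6 = 1999·1998/6 = 3994002/6 = 665667.)

r = 999, b = 665667.


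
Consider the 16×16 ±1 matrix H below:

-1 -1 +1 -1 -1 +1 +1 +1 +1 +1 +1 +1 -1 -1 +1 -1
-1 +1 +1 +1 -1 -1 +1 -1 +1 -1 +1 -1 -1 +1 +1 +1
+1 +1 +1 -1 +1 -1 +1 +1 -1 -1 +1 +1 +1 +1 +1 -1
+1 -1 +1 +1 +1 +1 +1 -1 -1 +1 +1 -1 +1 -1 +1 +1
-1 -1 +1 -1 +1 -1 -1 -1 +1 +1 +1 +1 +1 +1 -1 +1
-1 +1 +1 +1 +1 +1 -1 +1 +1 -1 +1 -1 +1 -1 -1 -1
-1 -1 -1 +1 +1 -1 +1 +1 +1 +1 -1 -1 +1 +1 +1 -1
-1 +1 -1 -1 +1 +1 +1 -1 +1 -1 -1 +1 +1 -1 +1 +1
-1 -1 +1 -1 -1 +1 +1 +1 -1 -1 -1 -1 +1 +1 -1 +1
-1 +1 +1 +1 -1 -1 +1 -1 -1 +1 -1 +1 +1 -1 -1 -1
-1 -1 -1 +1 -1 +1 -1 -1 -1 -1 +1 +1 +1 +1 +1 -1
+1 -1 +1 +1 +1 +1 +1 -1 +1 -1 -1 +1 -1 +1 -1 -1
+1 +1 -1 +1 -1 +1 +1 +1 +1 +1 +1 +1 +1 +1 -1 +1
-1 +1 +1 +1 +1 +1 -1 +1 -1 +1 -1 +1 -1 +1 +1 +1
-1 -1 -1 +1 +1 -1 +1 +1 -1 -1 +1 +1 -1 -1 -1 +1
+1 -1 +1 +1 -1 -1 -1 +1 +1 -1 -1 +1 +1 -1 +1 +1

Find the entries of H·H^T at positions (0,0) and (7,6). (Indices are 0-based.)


Row 0 of H: [-1, -1, 1, -1, -1, 1, 1, 1, 1, 1, 1, 1, -1, -1, 1, -1].
Row 6 of H: [-1, -1, -1, 1, 1, -1, 1, 1, 1, 1, -1, -1, 1, 1, 1, -1].
Row 7 of H: [-1, 1, -1, -1, 1, 1, 1, -1, 1, -1, -1, 1, 1, -1, 1, 1].
(H·H^T)[0][0] = Σ_j H[0][j]·H[0][j] = (-1)² + (-1)² + (1)² + (-1)² + (-1)² + (1)² + (1)² + (1)² + (1)² + (1)² + (1)² + (1)² + (-1)² + (-1)² + (1)² + (-1)² = 1 + 1 + 1 + 1 + 1 + 1 + 1 + 1 + 1 + 1 + 1 + 1 + 1 + 1 + 1 + 1 = 16.
(H·H^T)[7][6] = Σ_j H[7][j]·H[6][j] = (-1)·(-1) + (1)·(-1) + (-1)·(-1) + (-1)·(1) + (1)·(1) + (1)·(-1) + (1)·(1) + (-1)·(1) + (1)·(1) + (-1)·(1) + (-1)·(-1) + (1)·(-1) + (1)·(1) + (-1)·(1) + (1)·(1) + (1)·(-1) = 1 + -1 + 1 + -1 + 1 + -1 + 1 + -1 + 1 + -1 + 1 + -1 + 1 + -1 + 1 + -1 = 0.
So rows 7 and 6 are orthogonal; the diagonal entry equals n = 16.

(0,0) entry = 16; (7,6) entry = 0.


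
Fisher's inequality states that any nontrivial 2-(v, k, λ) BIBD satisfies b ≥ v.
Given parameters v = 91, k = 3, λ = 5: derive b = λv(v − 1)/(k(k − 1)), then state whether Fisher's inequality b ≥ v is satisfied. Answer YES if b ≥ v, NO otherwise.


r = λ(v − 1)/(k − 1) = 5·90/2 = 225.
b = vr/k = 91·225/3 = 6825.
Fisher's inequality: b ≥ v ⇔ 6825 ≥ 91? YES.

YES


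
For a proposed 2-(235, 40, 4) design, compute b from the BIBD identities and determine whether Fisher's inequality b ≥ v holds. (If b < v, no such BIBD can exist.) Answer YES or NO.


r = λ(v − 1)/(k − 1) = 4·234/39 = 24.
b = vr/k = 235·24/40 = 141.
Fisher's inequality: b ≥ v ⇔ 141 ≥ 235? NO.

NO


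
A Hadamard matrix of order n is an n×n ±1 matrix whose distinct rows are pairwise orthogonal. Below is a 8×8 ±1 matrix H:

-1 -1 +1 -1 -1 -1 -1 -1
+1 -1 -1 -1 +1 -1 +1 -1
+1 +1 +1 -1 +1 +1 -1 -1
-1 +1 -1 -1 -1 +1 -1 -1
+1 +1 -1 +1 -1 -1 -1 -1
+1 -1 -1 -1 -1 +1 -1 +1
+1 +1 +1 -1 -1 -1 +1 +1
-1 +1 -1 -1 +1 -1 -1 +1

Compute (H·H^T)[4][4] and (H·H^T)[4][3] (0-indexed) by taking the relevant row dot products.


Row 3 of H: [-1, 1, -1, -1, -1, 1, -1, -1].
Row 4 of H: [1, 1, -1, 1, -1, -1, -1, -1].
(H·H^T)[4][4] = Σ_j H[4][j]·H[4][j] = (1)² + (1)² + (-1)² + (1)² + (-1)² + (-1)² + (-1)² + (-1)² = 1 + 1 + 1 + 1 + 1 + 1 + 1 + 1 = 8.
(H·H^T)[4][3] = Σ_j H[4][j]·H[3][j] = (1)·(-1) + (1)·(1) + (-1)·(-1) + (1)·(-1) + (-1)·(-1) + (-1)·(1) + (-1)·(-1) + (-1)·(-1) = -1 + 1 + 1 + -1 + 1 + -1 + 1 + 1 = 2.
Rows 4 and 3 are not orthogonal (dot product = 2 ≠ 0), so H is not a Hadamard matrix.

(4,4) entry = 8; (4,3) entry = 2.


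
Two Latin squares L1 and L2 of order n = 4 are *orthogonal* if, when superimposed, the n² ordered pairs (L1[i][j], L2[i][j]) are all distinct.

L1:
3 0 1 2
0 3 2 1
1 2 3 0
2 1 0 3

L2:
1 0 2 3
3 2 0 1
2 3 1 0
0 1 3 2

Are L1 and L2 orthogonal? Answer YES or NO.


Form the n² = 16 superimposed pairs (L1[i][j], L2[i][j]), row by row (rows and columns indexed from 0):
row 0: (3,1) (0,0) (1,2) (2,3)
row 1: (0,3) (3,2) (2,0) (1,1)
row 2: (1,2) (2,3) (3,1) (0,0)
row 3: (2,0) (1,1) (0,3) (3,2)
Orthogonality requires all 16 pairs distinct.
But the pair (1,2) repeats: cell (0,2) has L1 = 1, L2 = 2, and cell (2,0) has L1 = 1, L2 = 2.
A repeated pair means some other pair never occurs (only 8 distinct pairs out of 16), so the squares are not orthogonal.
Conclusion: NO.

NO


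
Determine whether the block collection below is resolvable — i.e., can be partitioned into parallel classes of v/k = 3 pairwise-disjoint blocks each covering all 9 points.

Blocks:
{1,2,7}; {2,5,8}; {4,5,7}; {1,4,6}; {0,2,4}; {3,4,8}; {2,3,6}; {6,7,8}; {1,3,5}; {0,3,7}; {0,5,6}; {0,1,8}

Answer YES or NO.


v = 9, block size k = 3, number of blocks = 12.
For resolvability, blocks must partition into parallel classes of size v/k = 3.
Total blocks must therefore be a multiple of 3: 12 = 3·4 + 0 ⇒ divisible ✓.
Greedy packing gives 4 candidate class(es). Each should be a full parallel class (size 3, covers all 9 points).
  Class 1 (3 blocks): {1,2,7}; {3,4,8}; {0,5,6}. Points covered: [0, 1, 2, 3, 4, 5, 6, 7, 8].
  Class 2 (3 blocks): {2,5,8}; {1,4,6}; {0,3,7}. Points covered: [0, 1, 2, 3, 4, 5, 6, 7, 8].
  Class 3 (3 blocks): {4,5,7}; {2,3,6}; {0,1,8}. Points covered: [0, 1, 2, 3, 4, 5, 6, 7, 8].
  Class 4 (3 blocks): {0,2,4}; {6,7,8}; {1,3,5}. Points covered: [0, 1, 2, 3, 4, 5, 6, 7, 8].
All classes full (size 3)? YES. All classes cover every point? YES.
Resolvable? YES.

YES


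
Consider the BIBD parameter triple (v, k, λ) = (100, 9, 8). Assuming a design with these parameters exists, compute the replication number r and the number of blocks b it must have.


Any 2-(v, k, λ) BIBD satisfies two necessary conditions:
  (i)  Each point sits in r blocks, and counting incidences through any fixed point gives r(k − 1) = λ(v − 1), so r = λ(v − 1)/(k − 1).
  (ii) Total incidences bk = vr, so b = vr/k.
Step 1: r = λ(v − 1)/(k − 1) = 8·(100 − 1)/(9 − 1) = 8·99/8 = 792/8 = 99.
Step 2: b = vr/k = 100·99/9 = 9900/9 = 1100.
Check integrality: r = 99 ∈ Z ✓, b = 1100 ∈ Z ✓.
(These identities are necessary conditions: they determine r and b for any design with these parameters, but do not by themselves prove that one exists.)

r = 99, b = 1100.


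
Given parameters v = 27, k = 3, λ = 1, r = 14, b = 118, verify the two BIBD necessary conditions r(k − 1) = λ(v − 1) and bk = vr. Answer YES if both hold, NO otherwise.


Condition (i): r(k − 1) = 14·2 = 28; λ(v − 1) = 1·26 = 26. Match? NO.
Condition (ii): bk = 118·3 = 354; vr = 27·14 = 378. Match? NO.
Both conditions hold? NO.

NO


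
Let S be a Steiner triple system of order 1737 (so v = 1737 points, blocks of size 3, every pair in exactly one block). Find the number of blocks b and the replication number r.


An STS(v) is a 2-(v, 3, 1) BIBD: block size k = 3, λ = 1.
Replication: r(k − 1) = λ(v − 1) ⇒ r·2 = 1737 − 1 = 1736 ⇒ r = 868.
Block count: bk = vr ⇒ b·3 = 1737·868 = 1507716 ⇒ b = 502572.

r = 868, b = 502572.


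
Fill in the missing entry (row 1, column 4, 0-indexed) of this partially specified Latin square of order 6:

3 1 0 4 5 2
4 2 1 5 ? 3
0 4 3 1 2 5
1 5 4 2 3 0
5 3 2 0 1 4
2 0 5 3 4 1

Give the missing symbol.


Row 1 contains symbols [1, 2, 3, 4, 5] — missing [0].
Column 4 contains symbols [1, 2, 3, 4, 5] — missing [0].
The missing symbol must appear in both missing sets; intersection = [0].
Therefore the hidden value is 0.

Missing value = 0.


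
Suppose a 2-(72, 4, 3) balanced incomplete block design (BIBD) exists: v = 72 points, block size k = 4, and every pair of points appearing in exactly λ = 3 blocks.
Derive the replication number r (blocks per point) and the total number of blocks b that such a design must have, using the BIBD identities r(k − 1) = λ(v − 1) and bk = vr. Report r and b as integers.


Any 2-(v, k, λ) BIBD satisfies two necessary conditions:
  (i)  Each point sits in r blocks, and counting incidences through any fixed point gives r(k − 1) = λ(v − 1), so r = λ(v − 1)/(k − 1).
  (ii) Total incidences bk = vr, so b = vr/k.
Step 1: r = λ(v − 1)/(k − 1) = 3·(72 − 1)/(4 − 1) = 3·71/3 = 213/3 = 71.
Step 2: b = vr/k = 72·71/4 = 5112/4 = 1278.
Check integrality: r = 71 ∈ Z ✓, b = 1278 ∈ Z ✓.
(These identities are necessary conditions: they determine r and b for any design with these parameters, but do not by themselves prove that one exists.)

r = 71, b = 1278.


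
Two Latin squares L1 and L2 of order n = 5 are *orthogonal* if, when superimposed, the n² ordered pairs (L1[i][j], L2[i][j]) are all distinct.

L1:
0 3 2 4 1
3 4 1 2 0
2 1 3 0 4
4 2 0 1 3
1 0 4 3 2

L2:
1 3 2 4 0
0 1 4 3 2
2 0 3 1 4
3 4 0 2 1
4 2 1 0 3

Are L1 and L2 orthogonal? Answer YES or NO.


Form the n² = 25 superimposed pairs (L1[i][j], L2[i][j]), row by row (rows and columns indexed from 0):
row 0: (0,1) (3,3) (2,2) (4,4) (1,0)
row 1: (3,0) (4,1) (1,4) (2,3) (0,2)
row 2: (2,2) (1,0) (3,3) (0,1) (4,4)
row 3: (4,3) (2,4) (0,0) (1,2) (3,1)
row 4: (1,4) (0,2) (4,1) (3,0) (2,3)
Orthogonality requires all 25 pairs distinct.
But the pair (2,2) repeats: cell (0,2) has L1 = 2, L2 = 2, and cell (2,0) has L1 = 2, L2 = 2.
A repeated pair means some other pair never occurs (only 15 distinct pairs out of 25), so the squares are not orthogonal.
Conclusion: NO.

NO


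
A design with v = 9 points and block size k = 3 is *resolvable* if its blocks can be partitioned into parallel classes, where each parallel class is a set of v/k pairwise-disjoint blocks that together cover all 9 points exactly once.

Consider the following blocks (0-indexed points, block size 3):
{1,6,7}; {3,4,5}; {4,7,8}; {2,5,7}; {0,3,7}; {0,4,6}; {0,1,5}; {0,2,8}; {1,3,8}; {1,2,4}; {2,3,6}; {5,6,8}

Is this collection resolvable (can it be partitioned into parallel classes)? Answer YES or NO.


v = 9, block size k = 3, number of blocks = 12.
For resolvability, blocks must partition into parallel classes of size v/k = 3.
Total blocks must therefore be a multiple of 3: 12 = 3·4 + 0 ⇒ divisible ✓.
Greedy packing gives 4 candidate class(es). Each should be a full parallel class (size 3, covers all 9 points).
  Class 1 (3 blocks): {1,6,7}; {3,4,5}; {0,2,8}. Points covered: [0, 1, 2, 3, 4, 5, 6, 7, 8].
  Class 2 (3 blocks): {4,7,8}; {0,1,5}; {2,3,6}. Points covered: [0, 1, 2, 3, 4, 5, 6, 7, 8].
  Class 3 (3 blocks): {2,5,7}; {0,4,6}; {1,3,8}. Points covered: [0, 1, 2, 3, 4, 5, 6, 7, 8].
  Class 4 (3 blocks): {0,3,7}; {1,2,4}; {5,6,8}. Points covered: [0, 1, 2, 3, 4, 5, 6, 7, 8].
All classes full (size 3)? YES. All classes cover every point? YES.
Resolvable? YES.

YES


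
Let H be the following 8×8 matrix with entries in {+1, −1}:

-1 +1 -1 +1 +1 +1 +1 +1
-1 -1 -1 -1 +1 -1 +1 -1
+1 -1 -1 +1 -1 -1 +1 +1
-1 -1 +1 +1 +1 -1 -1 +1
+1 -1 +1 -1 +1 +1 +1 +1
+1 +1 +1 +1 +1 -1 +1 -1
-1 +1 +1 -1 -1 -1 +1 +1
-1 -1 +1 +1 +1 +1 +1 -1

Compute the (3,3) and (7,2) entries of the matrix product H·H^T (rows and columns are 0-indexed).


Row 2 of H: [1, -1, -1, 1, -1, -1, 1, 1].
Row 3 of H: [-1, -1, 1, 1, 1, -1, -1, 1].
Row 7 of H: [-1, -1, 1, 1, 1, 1, 1, -1].
(H·H^T)[3][3] = Σ_j H[3][j]·H[3][j] = (-1)² + (-1)² + (1)² + (1)² + (1)² + (-1)² + (-1)² + (1)² = 1 + 1 + 1 + 1 + 1 + 1 + 1 + 1 = 8.
(H·H^T)[7][2] = Σ_j H[7][j]·H[2][j] = (-1)·(1) + (-1)·(-1) + (1)·(-1) + (1)·(1) + (1)·(-1) + (1)·(-1) + (1)·(1) + (-1)·(1) = -1 + 1 + -1 + 1 + -1 + -1 + 1 + -1 = -2.
Rows 7 and 2 are not orthogonal (dot product = -2 ≠ 0), so H is not a Hadamard matrix.

(3,3) entry = 8; (7,2) entry = -2.


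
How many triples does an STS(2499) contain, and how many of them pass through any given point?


An STS(v) is a 2-(v, 3, 1) BIBD: block size k = 3, λ = 1.
Replication: r(k − 1) = λ(v − 1) ⇒ r·2 = 2499 − 1 = 2498 ⇒ r = 1249.
Block count: bk = vr ⇒ b·3 = 2499·1249 = 3121251 ⇒ b = 1040417.

r = 1249, b = 1040417.


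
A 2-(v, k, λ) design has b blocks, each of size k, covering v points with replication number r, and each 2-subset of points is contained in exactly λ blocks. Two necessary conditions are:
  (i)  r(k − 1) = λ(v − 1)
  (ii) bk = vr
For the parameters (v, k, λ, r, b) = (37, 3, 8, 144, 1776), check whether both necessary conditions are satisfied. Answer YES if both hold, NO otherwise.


Condition (i): r(k − 1) = 144·2 = 288; λ(v − 1) = 8·36 = 288. Match? YES.
Condition (ii): bk = 1776·3 = 5328; vr = 37·144 = 5328. Match? YES.
Both conditions hold? YES.

YES


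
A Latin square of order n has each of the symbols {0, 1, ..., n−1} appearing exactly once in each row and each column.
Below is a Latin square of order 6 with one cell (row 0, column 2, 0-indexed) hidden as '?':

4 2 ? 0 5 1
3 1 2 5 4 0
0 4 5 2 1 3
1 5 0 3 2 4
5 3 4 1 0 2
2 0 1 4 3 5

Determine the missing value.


Row 0 contains symbols [0, 1, 2, 4, 5] — missing [3].
Column 2 contains symbols [0, 1, 2, 4, 5] — missing [3].
The missing symbol must appear in both missing sets; intersection = [3].
Therefore the hidden value is 3.

Missing value = 3.


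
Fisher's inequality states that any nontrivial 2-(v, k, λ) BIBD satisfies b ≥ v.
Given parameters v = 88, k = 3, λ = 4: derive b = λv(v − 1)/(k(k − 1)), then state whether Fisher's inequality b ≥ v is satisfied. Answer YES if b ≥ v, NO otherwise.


r = λ(v − 1)/(k − 1) = 4·87/2 = 174.
b = vr/k = 88·174/3 = 5104.
Fisher's inequality: b ≥ v ⇔ 5104 ≥ 88? YES.

YES


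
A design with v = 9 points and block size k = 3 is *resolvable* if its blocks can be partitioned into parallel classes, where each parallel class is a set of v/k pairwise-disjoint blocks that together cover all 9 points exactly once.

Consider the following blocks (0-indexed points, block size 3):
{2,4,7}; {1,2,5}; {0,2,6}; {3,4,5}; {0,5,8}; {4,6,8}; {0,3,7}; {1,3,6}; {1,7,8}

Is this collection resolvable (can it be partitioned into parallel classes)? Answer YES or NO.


v = 9, block size k = 3, number of blocks = 9.
For resolvability, blocks must partition into parallel classes of size v/k = 3.
Total blocks must therefore be a multiple of 3: 9 = 3·3 + 0 ⇒ divisible ✓.
Greedy packing gives 3 candidate class(es). Each should be a full parallel class (size 3, covers all 9 points).
  Class 1 (3 blocks): {2,4,7}; {0,5,8}; {1,3,6}. Points covered: [0, 1, 2, 3, 4, 5, 6, 7, 8].
  Class 2 (3 blocks): {1,2,5}; {4,6,8}; {0,3,7}. Points covered: [0, 1, 2, 3, 4, 5, 6, 7, 8].
  Class 3 (3 blocks): {0,2,6}; {3,4,5}; {1,7,8}. Points covered: [0, 1, 2, 3, 4, 5, 6, 7, 8].
All classes full (size 3)? YES. All classes cover every point? YES.
Resolvable? YES.

YES


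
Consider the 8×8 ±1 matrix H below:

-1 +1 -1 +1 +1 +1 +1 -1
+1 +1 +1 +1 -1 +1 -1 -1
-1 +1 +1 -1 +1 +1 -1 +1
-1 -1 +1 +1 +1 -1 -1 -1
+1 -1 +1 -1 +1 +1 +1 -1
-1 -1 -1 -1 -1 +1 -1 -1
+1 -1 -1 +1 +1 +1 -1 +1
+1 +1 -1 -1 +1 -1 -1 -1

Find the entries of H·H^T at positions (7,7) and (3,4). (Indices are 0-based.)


Row 3 of H: [-1, -1, 1, 1, 1, -1, -1, -1].
Row 4 of H: [1, -1, 1, -1, 1, 1, 1, -1].
Row 7 of H: [1, 1, -1, -1, 1, -1, -1, -1].
(H·H^T)[7][7] = Σ_j H[7][j]·H[7][j] = (1)² + (1)² + (-1)² + (-1)² + (1)² + (-1)² + (-1)² + (-1)² = 1 + 1 + 1 + 1 + 1 + 1 + 1 + 1 = 8.
(H·H^T)[3][4] = Σ_j H[3][j]·H[4][j] = (-1)·(1) + (-1)·(-1) + (1)·(1) + (1)·(-1) + (1)·(1) + (-1)·(1) + (-1)·(1) + (-1)·(-1) = -1 + 1 + 1 + -1 + 1 + -1 + -1 + 1 = 0.
So rows 3 and 4 are orthogonal; the diagonal entry equals n = 8.

(7,7) entry = 8; (3,4) entry = 0.


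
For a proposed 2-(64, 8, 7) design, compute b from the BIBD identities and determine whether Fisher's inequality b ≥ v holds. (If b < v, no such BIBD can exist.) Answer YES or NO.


b = λv(v − 1)/(k(k − 1)) = 7·64·63/(8·7) = 28224/56 = 504.
Compare with v = 64: b ≥ v, so Fisher's inequality holds.

YES


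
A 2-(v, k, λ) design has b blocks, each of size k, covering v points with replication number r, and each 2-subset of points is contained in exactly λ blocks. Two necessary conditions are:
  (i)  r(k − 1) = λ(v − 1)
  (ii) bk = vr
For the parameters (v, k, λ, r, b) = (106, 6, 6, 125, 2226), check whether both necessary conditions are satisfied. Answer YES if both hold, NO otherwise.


Condition (i): r(k − 1) = 125·5 = 625; λ(v − 1) = 6·105 = 630. Match? NO.
Condition (ii): bk = 2226·6 = 13356; vr = 106·125 = 13250. Match? NO.
Both conditions hold? NO.

NO


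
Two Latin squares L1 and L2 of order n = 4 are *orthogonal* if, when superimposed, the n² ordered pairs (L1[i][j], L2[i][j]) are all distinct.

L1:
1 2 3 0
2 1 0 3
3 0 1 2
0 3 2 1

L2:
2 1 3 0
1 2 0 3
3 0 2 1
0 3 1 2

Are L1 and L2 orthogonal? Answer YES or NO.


Form the n² = 16 superimposed pairs (L1[i][j], L2[i][j]), row by row (rows and columns indexed from 0):
row 0: (1,2) (2,1) (3,3) (0,0)
row 1: (2,1) (1,2) (0,0) (3,3)
row 2: (3,3) (0,0) (1,2) (2,1)
row 3: (0,0) (3,3) (2,1) (1,2)
Orthogonality requires all 16 pairs distinct.
But the pair (2,1) repeats: cell (0,1) has L1 = 2, L2 = 1, and cell (1,0) has L1 = 2, L2 = 1.
A repeated pair means some other pair never occurs (only 4 distinct pairs out of 16), so the squares are not orthogonal.
Conclusion: NO.

NO


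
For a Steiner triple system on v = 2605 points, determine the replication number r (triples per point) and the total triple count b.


An STS(v) is a 2-(v, 3, 1) BIBD: block size k = 3, λ = 1.
Replication: r(k − 1) = λ(v − 1) ⇒ r·2 = 2605 − 1 = 2604 ⇒ r = 1302.
Block count: b = v(v − 1)/6 = 2605·2604/6 = 6783420/6 = 1130570.

r = 1302, b = 1130570.


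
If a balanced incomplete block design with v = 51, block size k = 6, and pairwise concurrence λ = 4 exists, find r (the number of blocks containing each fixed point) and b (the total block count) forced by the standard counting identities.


Any 2-(v, k, λ) BIBD satisfies two necessary conditions:
  (i)  Each point sits in r blocks, and counting incidences through any fixed point gives r(k − 1) = λ(v − 1), so r = λ(v − 1)/(k − 1).
  (ii) Total incidences bk = vr, so b = vr/k.
Step 1: r = λ(v − 1)/(k − 1) = 4·(51 − 1)/(6 − 1) = 4·50/5 = 200/5 = 40.
Step 2: b = vr/k = 51·40/6 = 2040/6 = 340.
Check integrality: r = 40 ∈ Z ✓, b = 340 ∈ Z ✓.
(These identities are necessary conditions: they determine r and b for any design with these parameters, but do not by themselves prove that one exists.)

r = 40, b = 340.


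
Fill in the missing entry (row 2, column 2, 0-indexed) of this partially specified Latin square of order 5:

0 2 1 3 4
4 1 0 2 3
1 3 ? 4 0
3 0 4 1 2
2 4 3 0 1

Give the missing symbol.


Row 2 contains symbols [0, 1, 3, 4] — missing [2].
Column 2 contains symbols [0, 1, 3, 4] — missing [2].
The missing symbol must appear in both missing sets; intersection = [2].
Therefore the hidden value is 2.

Missing value = 2.


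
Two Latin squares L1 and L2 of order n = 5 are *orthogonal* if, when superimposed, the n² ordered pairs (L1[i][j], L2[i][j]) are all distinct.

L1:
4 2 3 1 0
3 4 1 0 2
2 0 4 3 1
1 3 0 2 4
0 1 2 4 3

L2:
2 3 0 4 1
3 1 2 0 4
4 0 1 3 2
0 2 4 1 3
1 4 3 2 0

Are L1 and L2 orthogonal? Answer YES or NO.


Form the n² = 25 superimposed pairs (L1[i][j], L2[i][j]), row by row (rows and columns indexed from 0):
row 0: (4,2) (2,3) (3,0) (1,4) (0,1)
row 1: (3,3) (4,1) (1,2) (0,0) (2,4)
row 2: (2,4) (0,0) (4,1) (3,3) (1,2)
row 3: (1,0) (3,2) (0,4) (2,1) (4,3)
row 4: (0,1) (1,4) (2,3) (4,2) (3,0)
Orthogonality requires all 25 pairs distinct.
But the pair (2,4) repeats: cell (1,4) has L1 = 2, L2 = 4, and cell (2,0) has L1 = 2, L2 = 4.
A repeated pair means some other pair never occurs (only 15 distinct pairs out of 25), so the squares are not orthogonal.
Conclusion: NO.

NO


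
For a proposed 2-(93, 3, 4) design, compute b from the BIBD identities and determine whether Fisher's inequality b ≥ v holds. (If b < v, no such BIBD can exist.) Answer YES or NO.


b = λv(v − 1)/(k(k − 1)) = 4·93·92/(3·2) = 34224/6 = 5704.
Compare with v = 93: b ≥ v, so Fisher's inequality holds.

YES


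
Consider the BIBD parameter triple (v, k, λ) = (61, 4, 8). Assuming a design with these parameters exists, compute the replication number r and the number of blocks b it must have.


Any 2-(v, k, λ) BIBD satisfies two necessary conditions:
  (i)  Each point sits in r blocks, and counting incidences through any fixed point gives r(k − 1) = λ(v − 1), so r = λ(v − 1)/(k − 1).
  (ii) Total incidences bk = vr, so b = vr/k.
Step 1: r = λ(v − 1)/(k − 1) = 8·(61 − 1)/(4 − 1) = 8·60/3 = 480/3 = 160.
Step 2: b = vr/k = 61·160/4 = 9760/4 = 2440.
Check integrality: r = 160 ∈ Z ✓, b = 2440 ∈ Z ✓.
(These identities are necessary conditions: they determine r and b for any design with these parameters, but do not by themselves prove that one exists.)

r = 160, b = 2440.


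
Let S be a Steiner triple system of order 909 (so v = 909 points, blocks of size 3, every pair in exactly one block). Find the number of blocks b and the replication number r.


An STS(v) is a 2-(v, 3, 1) BIBD: block size k = 3, λ = 1.
Replication: r(k − 1) = λ(v − 1) ⇒ r·2 = 909 − 1 = 908 ⇒ r = 454.
Block count: b = v(v − 1)/6 = 909·908/6 = 825372/6 = 137562.

r = 454, b = 137562.


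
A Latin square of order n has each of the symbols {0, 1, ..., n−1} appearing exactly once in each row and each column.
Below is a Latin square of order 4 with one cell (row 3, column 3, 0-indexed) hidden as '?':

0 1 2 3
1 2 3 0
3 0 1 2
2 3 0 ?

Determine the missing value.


Row 3 contains symbols [0, 2, 3] — missing [1].
Column 3 contains symbols [0, 2, 3] — missing [1].
The missing symbol must appear in both missing sets; intersection = [1].
Therefore the hidden value is 1.

Missing value = 1.


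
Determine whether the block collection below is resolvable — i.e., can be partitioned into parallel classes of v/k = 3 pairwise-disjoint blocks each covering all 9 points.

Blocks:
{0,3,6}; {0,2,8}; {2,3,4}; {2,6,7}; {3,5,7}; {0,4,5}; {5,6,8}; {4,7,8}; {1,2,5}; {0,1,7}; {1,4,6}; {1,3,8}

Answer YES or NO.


v = 9, block size k = 3, number of blocks = 12.
For resolvability, blocks must partition into parallel classes of size v/k = 3.
Total blocks must therefore be a multiple of 3: 12 = 3·4 + 0 ⇒ divisible ✓.
Greedy packing gives 4 candidate class(es). Each should be a full parallel class (size 3, covers all 9 points).
  Class 1 (3 blocks): {0,3,6}; {4,7,8}; {1,2,5}. Points covered: [0, 1, 2, 3, 4, 5, 6, 7, 8].
  Class 2 (3 blocks): {0,2,8}; {3,5,7}; {1,4,6}. Points covered: [0, 1, 2, 3, 4, 5, 6, 7, 8].
  Class 3 (3 blocks): {2,3,4}; {5,6,8}; {0,1,7}. Points covered: [0, 1, 2, 3, 4, 5, 6, 7, 8].
  Class 4 (3 blocks): {2,6,7}; {0,4,5}; {1,3,8}. Points covered: [0, 1, 2, 3, 4, 5, 6, 7, 8].
All classes full (size 3)? YES. All classes cover every point? YES.
Resolvable? YES.

YES


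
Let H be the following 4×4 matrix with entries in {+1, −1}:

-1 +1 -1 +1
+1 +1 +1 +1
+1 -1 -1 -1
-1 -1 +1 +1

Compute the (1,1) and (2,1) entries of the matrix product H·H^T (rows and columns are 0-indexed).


Row 1 of H: [1, 1, 1, 1].
Row 2 of H: [1, -1, -1, -1].
(H·H^T)[1][1] = Σ_j H[1][j]·H[1][j] = (1)² + (1)² + (1)² + (1)² = 1 + 1 + 1 + 1 = 4.
(H·H^T)[2][1] = Σ_j H[2][j]·H[1][j] = (1)·(1) + (-1)·(1) + (-1)·(1) + (-1)·(1) = 1 + -1 + -1 + -1 = -2.
Rows 2 and 1 are not orthogonal (dot product = -2 ≠ 0), so H is not a Hadamard matrix.

(1,1) entry = 4; (2,1) entry = -2.


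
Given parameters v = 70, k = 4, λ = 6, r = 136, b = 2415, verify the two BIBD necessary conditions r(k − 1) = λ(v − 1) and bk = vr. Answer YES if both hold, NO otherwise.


Condition (i): r(k − 1) = 136·3 = 408; λ(v − 1) = 6·69 = 414. Match? NO.
Condition (ii): bk = 2415·4 = 9660; vr = 70·136 = 9520. Match? NO.
Both conditions hold? NO.

NO


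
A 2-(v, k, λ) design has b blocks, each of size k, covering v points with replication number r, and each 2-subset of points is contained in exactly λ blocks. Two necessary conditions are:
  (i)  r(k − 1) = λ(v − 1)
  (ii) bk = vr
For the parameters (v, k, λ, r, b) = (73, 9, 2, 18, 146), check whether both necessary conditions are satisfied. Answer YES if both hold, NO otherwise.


Condition (i): r(k − 1) = 18·8 = 144; λ(v − 1) = 2·72 = 144. Match? YES.
Condition (ii): bk = 146·9 = 1314; vr = 73·18 = 1314. Match? YES.
Both conditions hold? YES.

YES


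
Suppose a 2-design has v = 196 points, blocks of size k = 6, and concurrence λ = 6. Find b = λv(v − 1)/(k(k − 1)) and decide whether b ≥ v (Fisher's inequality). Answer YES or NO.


r = λ(v − 1)/(k − 1) = 6·195/5 = 234.
b = vr/k = 196·234/6 = 7644.
Fisher's inequality: b ≥ v ⇔ 7644 ≥ 196? YES.

YES


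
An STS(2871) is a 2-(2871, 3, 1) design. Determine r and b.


An STS(v) is a 2-(v, 3, 1) BIBD: block size k = 3, λ = 1.
Replication: r(k − 1) = λ(v − 1) ⇒ r·2 = 2871 − 1 = 2870 ⇒ r = 1435.
Block count: b = v(v − 1)/6 = 2871·2870/6 = 8239770/6 = 1373295.
(Check via bk = vr: 1373295·3 = 4119885 = 2871·1435 = 4119885 ✓.)

r = 1435, b = 1373295.


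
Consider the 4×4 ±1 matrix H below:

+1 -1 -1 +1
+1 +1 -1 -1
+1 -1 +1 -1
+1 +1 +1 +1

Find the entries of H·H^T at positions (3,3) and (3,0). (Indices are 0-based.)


Row 0 of H: [1, -1, -1, 1].
Row 3 of H: [1, 1, 1, 1].
(H·H^T)[3][3] = Σ_j H[3][j]·H[3][j] = (1)² + (1)² + (1)² + (1)² = 1 + 1 + 1 + 1 = 4.
(H·H^T)[3][0] = Σ_j H[3][j]·H[0][j] = (1)·(1) + (1)·(-1) + (1)·(-1) + (1)·(1) = 1 + -1 + -1 + 1 = 0.
So rows 3 and 0 are orthogonal; the diagonal entry equals n = 4.

(3,3) entry = 4; (3,0) entry = 0.


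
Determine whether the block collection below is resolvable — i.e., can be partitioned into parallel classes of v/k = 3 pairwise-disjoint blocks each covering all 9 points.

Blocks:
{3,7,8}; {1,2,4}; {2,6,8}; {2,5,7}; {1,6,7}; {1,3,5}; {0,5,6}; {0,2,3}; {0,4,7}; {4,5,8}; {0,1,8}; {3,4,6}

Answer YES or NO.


v = 9, block size k = 3, number of blocks = 12.
For resolvability, blocks must partition into parallel classes of size v/k = 3.
Total blocks must therefore be a multiple of 3: 12 = 3·4 + 0 ⇒ divisible ✓.
Greedy packing gives 4 candidate class(es). Each should be a full parallel class (size 3, covers all 9 points).
  Class 1 (3 blocks): {3,7,8}; {1,2,4}; {0,5,6}. Points covered: [0, 1, 2, 3, 4, 5, 6, 7, 8].
  Class 2 (3 blocks): {2,6,8}; {1,3,5}; {0,4,7}. Points covered: [0, 1, 2, 3, 4, 5, 6, 7, 8].
  Class 3 (3 blocks): {2,5,7}; {0,1,8}; {3,4,6}. Points covered: [0, 1, 2, 3, 4, 5, 6, 7, 8].
  Class 4 (3 blocks): {1,6,7}; {0,2,3}; {4,5,8}. Points covered: [0, 1, 2, 3, 4, 5, 6, 7, 8].
All classes full (size 3)? YES. All classes cover every point? YES.
Resolvable? YES.

YES
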